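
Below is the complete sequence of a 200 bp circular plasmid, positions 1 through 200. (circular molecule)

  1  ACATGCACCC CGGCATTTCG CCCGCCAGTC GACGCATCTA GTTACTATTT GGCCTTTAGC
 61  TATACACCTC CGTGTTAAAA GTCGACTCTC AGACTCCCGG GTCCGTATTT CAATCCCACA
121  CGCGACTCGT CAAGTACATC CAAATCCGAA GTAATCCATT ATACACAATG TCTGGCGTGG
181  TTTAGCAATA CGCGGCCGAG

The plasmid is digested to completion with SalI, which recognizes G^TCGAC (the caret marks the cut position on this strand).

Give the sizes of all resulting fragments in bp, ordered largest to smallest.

147, 53 bp

SalI sites (GTCGAC) start at positions 28, 81.
SalI cuts after the first base of each site, so after positions 28, 81.
Circular molecule, 2 cuts → 2 fragments:
  29–81 → 53 bp
  82–200 then 1–28 → 119 + 28 = 147 bp
Sorted largest to smallest: 147, 53 bp.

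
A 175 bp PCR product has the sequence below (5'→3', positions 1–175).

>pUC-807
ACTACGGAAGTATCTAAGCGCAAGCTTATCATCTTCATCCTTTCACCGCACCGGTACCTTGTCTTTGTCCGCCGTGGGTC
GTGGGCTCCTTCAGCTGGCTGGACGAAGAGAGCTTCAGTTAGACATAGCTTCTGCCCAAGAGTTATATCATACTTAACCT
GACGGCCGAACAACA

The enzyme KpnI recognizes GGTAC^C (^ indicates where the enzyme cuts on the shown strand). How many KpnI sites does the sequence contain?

1

GGTACC occurs starting at position 53.
KpnI cuts at 1 site.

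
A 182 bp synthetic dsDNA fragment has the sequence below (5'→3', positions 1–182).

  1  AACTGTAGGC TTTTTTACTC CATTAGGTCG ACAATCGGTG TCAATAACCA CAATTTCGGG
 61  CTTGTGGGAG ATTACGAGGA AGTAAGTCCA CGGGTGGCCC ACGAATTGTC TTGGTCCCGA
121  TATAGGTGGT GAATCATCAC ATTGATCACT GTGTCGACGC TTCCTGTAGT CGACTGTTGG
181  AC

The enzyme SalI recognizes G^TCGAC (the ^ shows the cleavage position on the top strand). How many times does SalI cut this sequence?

GTCGAC occurs starting at positions 27, 153, 169.
SalI cuts at 3 sites.

3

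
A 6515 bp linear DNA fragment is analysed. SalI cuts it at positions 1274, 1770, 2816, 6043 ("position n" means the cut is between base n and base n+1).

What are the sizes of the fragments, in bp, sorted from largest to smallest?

Linear molecule, 4 cuts → 5 fragments:
  1274 − 0 = 1274 bp
  1770 − 1274 = 496 bp
  2816 − 1770 = 1046 bp
  6043 − 2816 = 3227 bp
  6515 − 6043 = 472 bp
Sorted largest to smallest: 3227, 1274, 1046, 496, 472 bp.

3227, 1274, 1046, 496, 472 bp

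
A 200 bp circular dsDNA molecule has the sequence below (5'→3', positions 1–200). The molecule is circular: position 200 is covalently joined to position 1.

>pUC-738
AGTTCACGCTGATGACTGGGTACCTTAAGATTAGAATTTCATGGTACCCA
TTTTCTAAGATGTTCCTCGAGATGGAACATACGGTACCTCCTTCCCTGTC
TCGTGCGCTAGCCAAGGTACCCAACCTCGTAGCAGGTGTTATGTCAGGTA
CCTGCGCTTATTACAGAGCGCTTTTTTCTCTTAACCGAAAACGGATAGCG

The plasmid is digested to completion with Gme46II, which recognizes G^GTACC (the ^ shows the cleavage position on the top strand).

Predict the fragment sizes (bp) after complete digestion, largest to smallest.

Gme46II sites (GGTACC) start at positions 19, 43, 83, 116, 147.
Gme46II cuts after the first base of each site, so after positions 19, 43, 83, 116, 147.
Circular molecule, 5 cuts → 5 fragments:
  20–43 → 24 bp
  44–83 → 40 bp
  84–116 → 33 bp
  117–147 → 31 bp
  148–200 then 1–19 → 53 + 19 = 72 bp
Sorted largest to smallest: 72, 40, 33, 31, 24 bp.

72, 40, 33, 31, 24 bp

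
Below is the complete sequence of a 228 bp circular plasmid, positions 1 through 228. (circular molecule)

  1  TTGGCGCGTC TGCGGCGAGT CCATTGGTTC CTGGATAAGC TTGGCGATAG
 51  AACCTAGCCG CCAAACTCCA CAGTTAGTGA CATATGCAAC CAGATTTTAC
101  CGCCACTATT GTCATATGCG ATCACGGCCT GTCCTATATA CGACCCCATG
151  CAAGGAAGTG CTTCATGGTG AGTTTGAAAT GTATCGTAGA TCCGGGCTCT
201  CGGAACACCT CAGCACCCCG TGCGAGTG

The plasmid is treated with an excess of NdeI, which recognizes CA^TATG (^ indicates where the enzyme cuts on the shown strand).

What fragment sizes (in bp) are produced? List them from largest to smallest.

NdeI sites (CATATG) start at positions 81, 113.
NdeI cuts after base 2 of each site, so after positions 82, 114.
Circular molecule, 2 cuts → 2 fragments:
  83–114 → 32 bp
  115–228 then 1–82 → 114 + 82 = 196 bp
Sorted largest to smallest: 196, 32 bp.

196, 32 bp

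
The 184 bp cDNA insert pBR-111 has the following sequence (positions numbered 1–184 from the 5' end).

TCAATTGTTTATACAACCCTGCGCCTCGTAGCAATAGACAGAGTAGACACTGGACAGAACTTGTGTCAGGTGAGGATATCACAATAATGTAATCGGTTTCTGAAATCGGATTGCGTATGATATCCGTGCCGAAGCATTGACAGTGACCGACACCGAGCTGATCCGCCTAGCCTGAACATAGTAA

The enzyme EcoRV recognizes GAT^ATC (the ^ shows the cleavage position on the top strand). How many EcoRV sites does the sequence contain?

GATATC occurs starting at positions 75, 119.
EcoRV cuts at 2 sites.

2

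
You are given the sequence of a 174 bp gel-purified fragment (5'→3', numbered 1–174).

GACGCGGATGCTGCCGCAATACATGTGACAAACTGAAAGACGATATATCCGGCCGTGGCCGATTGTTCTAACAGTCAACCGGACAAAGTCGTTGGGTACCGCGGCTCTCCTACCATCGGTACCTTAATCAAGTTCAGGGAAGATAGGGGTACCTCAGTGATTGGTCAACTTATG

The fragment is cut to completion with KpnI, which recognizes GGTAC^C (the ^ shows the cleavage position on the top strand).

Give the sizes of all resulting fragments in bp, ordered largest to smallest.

KpnI sites (GGTACC) start at positions 95, 118, 148.
KpnI cuts after base 5 of each site (before the last base), so after positions 99, 122, 152.
Linear molecule, 3 cuts → 4 fragments:
  1–99 → 99 bp
  100–122 → 23 bp
  123–152 → 30 bp
  153–174 → 22 bp
Sorted largest to smallest: 99, 30, 23, 22 bp.

99, 30, 23, 22 bp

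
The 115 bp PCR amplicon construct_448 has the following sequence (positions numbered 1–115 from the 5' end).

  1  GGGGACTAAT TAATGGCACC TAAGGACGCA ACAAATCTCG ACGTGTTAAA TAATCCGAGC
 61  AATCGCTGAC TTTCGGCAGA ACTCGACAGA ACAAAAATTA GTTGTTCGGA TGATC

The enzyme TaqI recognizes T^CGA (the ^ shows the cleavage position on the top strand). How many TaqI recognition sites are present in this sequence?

TCGA occurs starting at positions 38, 83.
TaqI cuts at 2 sites.

2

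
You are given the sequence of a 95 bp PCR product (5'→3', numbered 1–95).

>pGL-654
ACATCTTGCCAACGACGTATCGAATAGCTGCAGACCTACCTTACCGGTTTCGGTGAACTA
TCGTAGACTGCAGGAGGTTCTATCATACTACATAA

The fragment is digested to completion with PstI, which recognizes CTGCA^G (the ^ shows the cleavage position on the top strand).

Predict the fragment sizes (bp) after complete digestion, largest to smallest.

PstI sites (CTGCAG) start at positions 28, 68.
PstI cuts after base 5 of each site (before the last base), so after positions 32, 72.
Linear molecule, 2 cuts → 3 fragments:
  1–32 → 32 bp
  33–72 → 40 bp
  73–95 → 23 bp
Sorted largest to smallest: 40, 32, 23 bp.

40, 32, 23 bp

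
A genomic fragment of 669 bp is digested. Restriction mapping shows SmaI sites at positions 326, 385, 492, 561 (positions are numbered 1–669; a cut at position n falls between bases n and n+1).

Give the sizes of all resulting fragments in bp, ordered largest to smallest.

Linear molecule, 4 cuts → 5 fragments:
  326 − 0 = 326 bp
  385 − 326 = 59 bp
  492 − 385 = 107 bp
  561 − 492 = 69 bp
  669 − 561 = 108 bp
Sorted largest to smallest: 326, 108, 107, 69, 59 bp.

326, 108, 107, 69, 59 bp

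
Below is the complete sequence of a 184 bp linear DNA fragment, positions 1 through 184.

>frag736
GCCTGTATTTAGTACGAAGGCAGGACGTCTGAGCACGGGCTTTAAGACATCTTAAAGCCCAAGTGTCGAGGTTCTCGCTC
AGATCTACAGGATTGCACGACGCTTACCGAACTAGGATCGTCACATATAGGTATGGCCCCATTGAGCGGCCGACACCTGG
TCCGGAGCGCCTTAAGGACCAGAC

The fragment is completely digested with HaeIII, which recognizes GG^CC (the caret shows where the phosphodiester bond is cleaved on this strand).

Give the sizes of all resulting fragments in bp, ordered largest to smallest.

HaeIII sites (GGCC) start at positions 135, 148.
HaeIII cuts after base 2 of each site, so after positions 136, 149.
Linear molecule, 2 cuts → 3 fragments:
  1–136 → 136 bp
  137–149 → 13 bp
  150–184 → 35 bp
Sorted largest to smallest: 136, 35, 13 bp.

136, 35, 13 bp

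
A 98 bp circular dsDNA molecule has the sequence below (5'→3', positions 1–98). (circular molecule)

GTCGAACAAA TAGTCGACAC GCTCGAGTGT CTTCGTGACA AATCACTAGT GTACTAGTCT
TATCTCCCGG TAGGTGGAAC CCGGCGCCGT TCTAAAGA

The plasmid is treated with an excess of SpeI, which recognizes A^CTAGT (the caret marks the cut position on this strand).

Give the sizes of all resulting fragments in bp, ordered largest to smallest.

SpeI sites (ACTAGT) start at positions 45, 53.
SpeI cuts after the first base of each site, so after positions 45, 53.
Circular molecule, 2 cuts → 2 fragments:
  46–53 → 8 bp
  54–98 then 1–45 → 45 + 45 = 90 bp
Sorted largest to smallest: 90, 8 bp.

90, 8 bp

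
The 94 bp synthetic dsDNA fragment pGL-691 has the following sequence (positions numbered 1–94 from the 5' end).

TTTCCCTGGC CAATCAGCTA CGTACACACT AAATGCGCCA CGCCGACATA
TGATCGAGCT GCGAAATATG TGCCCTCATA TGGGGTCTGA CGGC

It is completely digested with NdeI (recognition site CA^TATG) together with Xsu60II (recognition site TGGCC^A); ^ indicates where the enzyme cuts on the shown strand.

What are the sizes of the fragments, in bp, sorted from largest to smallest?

37, 30, 16, 11 bp

NdeI sites (CATATG) start at positions 47, 77.
NdeI cuts after base 2 of each site, so after positions 48, 78.
The Xsu60II site (TGGCCA) starts at position 7.
Xsu60II cuts after base 5 of each site (before the last base), so after position 11.
Combined cut positions: 11, 48, 78.
Linear molecule, 3 cuts → 4 fragments:
  1–11 → 11 bp
  12–48 → 37 bp
  49–78 → 30 bp
  79–94 → 16 bp
Sorted largest to smallest: 37, 30, 16, 11 bp.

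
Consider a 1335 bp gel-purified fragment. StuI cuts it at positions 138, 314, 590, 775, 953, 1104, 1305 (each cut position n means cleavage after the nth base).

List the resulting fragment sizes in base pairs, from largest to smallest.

Linear molecule, 7 cuts → 8 fragments:
  138 − 0 = 138 bp
  314 − 138 = 176 bp
  590 − 314 = 276 bp
  775 − 590 = 185 bp
  953 − 775 = 178 bp
  1104 − 953 = 151 bp
  1305 − 1104 = 201 bp
  1335 − 1305 = 30 bp
Sorted largest to smallest: 276, 201, 185, 178, 176, 151, 138, 30 bp.

276, 201, 185, 178, 176, 151, 138, 30 bp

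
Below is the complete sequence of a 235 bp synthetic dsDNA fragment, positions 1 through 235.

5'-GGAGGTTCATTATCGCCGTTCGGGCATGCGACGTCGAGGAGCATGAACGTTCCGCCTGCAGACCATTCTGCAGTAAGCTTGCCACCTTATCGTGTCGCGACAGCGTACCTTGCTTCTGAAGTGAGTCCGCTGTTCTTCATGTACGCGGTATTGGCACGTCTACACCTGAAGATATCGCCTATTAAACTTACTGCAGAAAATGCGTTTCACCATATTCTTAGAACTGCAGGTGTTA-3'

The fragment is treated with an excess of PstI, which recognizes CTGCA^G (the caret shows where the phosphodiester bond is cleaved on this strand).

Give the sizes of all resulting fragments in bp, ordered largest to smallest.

PstI sites (CTGCAG) start at positions 56, 68, 191, 224.
PstI cuts after base 5 of each site (before the last base), so after positions 60, 72, 195, 228.
Linear molecule, 4 cuts → 5 fragments:
  1–60 → 60 bp
  61–72 → 12 bp
  73–195 → 123 bp
  196–228 → 33 bp
  229–235 → 7 bp
Sorted largest to smallest: 123, 60, 33, 12, 7 bp.

123, 60, 33, 12, 7 bp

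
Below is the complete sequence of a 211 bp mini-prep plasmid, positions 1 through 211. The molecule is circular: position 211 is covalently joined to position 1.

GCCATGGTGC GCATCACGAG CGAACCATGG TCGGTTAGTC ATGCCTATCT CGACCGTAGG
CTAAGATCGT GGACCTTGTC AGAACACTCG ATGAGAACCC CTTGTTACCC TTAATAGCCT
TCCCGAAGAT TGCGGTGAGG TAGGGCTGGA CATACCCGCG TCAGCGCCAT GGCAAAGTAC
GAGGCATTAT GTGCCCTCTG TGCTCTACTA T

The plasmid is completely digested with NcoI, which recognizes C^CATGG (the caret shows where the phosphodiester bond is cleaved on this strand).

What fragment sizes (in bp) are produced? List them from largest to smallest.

NcoI sites (CCATGG) start at positions 2, 25, 167.
NcoI cuts after the first base of each site, so after positions 2, 25, 167.
Circular molecule, 3 cuts → 3 fragments:
  3–25 → 23 bp
  26–167 → 142 bp
  168–211 then 1–2 → 44 + 2 = 46 bp
Sorted largest to smallest: 142, 46, 23 bp.

142, 46, 23 bp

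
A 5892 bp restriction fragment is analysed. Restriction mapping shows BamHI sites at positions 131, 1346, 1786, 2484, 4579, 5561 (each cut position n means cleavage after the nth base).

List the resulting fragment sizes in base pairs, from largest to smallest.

2095, 1215, 982, 698, 440, 331, 131 bp

Linear molecule, 6 cuts → 7 fragments:
  131 − 0 = 131 bp
  1346 − 131 = 1215 bp
  1786 − 1346 = 440 bp
  2484 − 1786 = 698 bp
  4579 − 2484 = 2095 bp
  5561 − 4579 = 982 bp
  5892 − 5561 = 331 bp
Sorted largest to smallest: 2095, 1215, 982, 698, 440, 331, 131 bp.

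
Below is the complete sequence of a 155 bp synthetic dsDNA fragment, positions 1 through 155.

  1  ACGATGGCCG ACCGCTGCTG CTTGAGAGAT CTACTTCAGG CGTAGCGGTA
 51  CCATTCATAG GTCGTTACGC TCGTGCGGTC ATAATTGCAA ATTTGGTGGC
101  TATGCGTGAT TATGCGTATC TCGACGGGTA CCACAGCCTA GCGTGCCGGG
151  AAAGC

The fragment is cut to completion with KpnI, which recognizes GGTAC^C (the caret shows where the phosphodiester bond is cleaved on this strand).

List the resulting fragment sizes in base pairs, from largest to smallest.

KpnI sites (GGTACC) start at positions 47, 127.
KpnI cuts after base 5 of each site (before the last base), so after positions 51, 131.
Linear molecule, 2 cuts → 3 fragments:
  1–51 → 51 bp
  52–131 → 80 bp
  132–155 → 24 bp
Sorted largest to smallest: 80, 51, 24 bp.

80, 51, 24 bp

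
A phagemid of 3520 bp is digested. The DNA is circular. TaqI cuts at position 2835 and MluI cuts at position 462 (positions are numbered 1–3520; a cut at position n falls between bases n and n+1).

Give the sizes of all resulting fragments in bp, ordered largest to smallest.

2373, 1147 bp

Combined cut positions (sorted): 462, 2835.
Circular molecule, 2 cuts → 2 fragments:
  2835 − 462 = 2373 bp
  wrap: 3520 − 2835 + 462 = 1147 bp
Sorted largest to smallest: 2373, 1147 bp.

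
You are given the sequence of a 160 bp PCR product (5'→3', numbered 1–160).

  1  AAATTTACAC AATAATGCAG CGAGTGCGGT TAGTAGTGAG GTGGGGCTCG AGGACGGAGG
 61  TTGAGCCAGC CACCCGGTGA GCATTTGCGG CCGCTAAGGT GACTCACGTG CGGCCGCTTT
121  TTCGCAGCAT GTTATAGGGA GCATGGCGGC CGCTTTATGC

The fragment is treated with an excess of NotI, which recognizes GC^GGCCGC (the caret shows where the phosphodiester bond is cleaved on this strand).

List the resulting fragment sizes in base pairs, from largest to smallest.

NotI sites (GCGGCCGC) start at positions 87, 110, 146.
NotI cuts after base 2 of each site, so after positions 88, 111, 147.
Linear molecule, 3 cuts → 4 fragments:
  1–88 → 88 bp
  89–111 → 23 bp
  112–147 → 36 bp
  148–160 → 13 bp
Sorted largest to smallest: 88, 36, 23, 13 bp.

88, 36, 23, 13 bp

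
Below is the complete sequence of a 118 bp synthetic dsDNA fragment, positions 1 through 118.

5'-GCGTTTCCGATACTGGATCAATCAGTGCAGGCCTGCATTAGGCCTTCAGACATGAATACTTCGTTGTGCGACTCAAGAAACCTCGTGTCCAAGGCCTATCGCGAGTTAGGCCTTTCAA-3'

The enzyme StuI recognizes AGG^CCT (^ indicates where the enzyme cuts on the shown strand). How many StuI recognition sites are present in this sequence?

AGGCCT occurs starting at positions 29, 40, 92, 108.
StuI cuts at 4 sites.

4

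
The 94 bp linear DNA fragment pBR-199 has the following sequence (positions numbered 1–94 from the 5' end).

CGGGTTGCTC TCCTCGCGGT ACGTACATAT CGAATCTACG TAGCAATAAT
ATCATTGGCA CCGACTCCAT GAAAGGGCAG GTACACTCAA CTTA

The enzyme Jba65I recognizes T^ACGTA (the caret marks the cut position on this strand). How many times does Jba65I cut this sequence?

2

TACGTA occurs starting at positions 20, 37.
Jba65I cuts at 2 sites.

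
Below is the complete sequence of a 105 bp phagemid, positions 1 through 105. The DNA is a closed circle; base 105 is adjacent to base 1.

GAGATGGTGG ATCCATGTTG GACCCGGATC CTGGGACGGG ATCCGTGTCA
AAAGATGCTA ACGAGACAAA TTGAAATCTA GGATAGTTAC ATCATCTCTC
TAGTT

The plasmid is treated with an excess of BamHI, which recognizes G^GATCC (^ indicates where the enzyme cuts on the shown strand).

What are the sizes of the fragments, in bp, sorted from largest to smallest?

75, 17, 13 bp

BamHI sites (GGATCC) start at positions 9, 26, 39.
BamHI cuts after the first base of each site, so after positions 9, 26, 39.
Circular molecule, 3 cuts → 3 fragments:
  10–26 → 17 bp
  27–39 → 13 bp
  40–105 then 1–9 → 66 + 9 = 75 bp
Sorted largest to smallest: 75, 17, 13 bp.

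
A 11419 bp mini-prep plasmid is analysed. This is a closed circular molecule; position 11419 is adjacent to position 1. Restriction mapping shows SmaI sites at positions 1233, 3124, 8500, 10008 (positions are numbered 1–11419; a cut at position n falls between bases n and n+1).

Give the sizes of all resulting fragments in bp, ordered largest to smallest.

Circular molecule, 4 cuts → 4 fragments:
  3124 − 1233 = 1891 bp
  8500 − 3124 = 5376 bp
  10008 − 8500 = 1508 bp
  wrap: 11419 − 10008 + 1233 = 2644 bp
Sorted largest to smallest: 5376, 2644, 1891, 1508 bp.

5376, 2644, 1891, 1508 bp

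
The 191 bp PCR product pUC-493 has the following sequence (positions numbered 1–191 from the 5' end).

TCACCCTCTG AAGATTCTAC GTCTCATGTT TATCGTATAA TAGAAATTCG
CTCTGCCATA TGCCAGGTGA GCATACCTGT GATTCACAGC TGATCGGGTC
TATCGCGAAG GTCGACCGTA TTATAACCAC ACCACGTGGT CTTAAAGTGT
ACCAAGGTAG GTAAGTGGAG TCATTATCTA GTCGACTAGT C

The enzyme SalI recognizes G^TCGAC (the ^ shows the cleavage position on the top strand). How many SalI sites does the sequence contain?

2

GTCGAC occurs starting at positions 111, 181.
SalI cuts at 2 sites.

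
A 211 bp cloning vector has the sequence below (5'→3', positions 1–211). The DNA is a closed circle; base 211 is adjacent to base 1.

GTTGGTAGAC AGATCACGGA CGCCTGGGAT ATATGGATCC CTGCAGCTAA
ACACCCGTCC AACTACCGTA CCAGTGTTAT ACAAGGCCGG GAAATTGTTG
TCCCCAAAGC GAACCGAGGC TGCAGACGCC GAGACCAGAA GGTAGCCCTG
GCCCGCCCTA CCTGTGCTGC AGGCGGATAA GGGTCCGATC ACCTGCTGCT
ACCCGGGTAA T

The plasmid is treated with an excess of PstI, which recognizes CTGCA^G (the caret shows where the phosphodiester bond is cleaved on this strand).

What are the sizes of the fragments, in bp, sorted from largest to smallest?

85, 79, 47 bp

PstI sites (CTGCAG) start at positions 41, 120, 167.
PstI cuts after base 5 of each site (before the last base), so after positions 45, 124, 171.
Circular molecule, 3 cuts → 3 fragments:
  46–124 → 79 bp
  125–171 → 47 bp
  172–211 then 1–45 → 40 + 45 = 85 bp
Sorted largest to smallest: 85, 79, 47 bp.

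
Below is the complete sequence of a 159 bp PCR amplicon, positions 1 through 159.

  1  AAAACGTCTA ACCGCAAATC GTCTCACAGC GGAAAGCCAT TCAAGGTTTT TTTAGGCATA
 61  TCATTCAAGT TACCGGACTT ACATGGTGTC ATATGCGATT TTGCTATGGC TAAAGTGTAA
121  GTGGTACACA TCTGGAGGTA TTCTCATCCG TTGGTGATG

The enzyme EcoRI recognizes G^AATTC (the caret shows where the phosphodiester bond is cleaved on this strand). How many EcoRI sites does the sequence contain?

0

No occurrence of GAATTC is present in the sequence.
EcoRI does not cut: 0 sites.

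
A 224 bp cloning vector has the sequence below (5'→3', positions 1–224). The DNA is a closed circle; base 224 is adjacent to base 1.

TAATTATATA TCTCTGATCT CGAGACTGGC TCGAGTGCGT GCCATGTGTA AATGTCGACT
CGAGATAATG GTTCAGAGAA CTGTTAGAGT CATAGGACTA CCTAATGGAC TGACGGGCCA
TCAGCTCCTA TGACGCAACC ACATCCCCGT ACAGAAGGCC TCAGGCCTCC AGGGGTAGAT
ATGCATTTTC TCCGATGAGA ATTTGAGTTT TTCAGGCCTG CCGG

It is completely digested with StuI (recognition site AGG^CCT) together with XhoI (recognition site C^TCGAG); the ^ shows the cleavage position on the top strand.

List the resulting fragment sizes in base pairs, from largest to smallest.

99, 51, 29, 27, 11, 7 bp

StuI sites (AGGCCT) start at positions 156, 163, 214.
StuI cuts after base 3 of each site, so after positions 158, 165, 216.
XhoI sites (CTCGAG) start at positions 19, 30, 59.
XhoI cuts after the first base of each site, so after positions 19, 30, 59.
Combined cut positions: 19, 30, 59, 158, 165, 216.
Circular molecule, 6 cuts → 6 fragments:
  20–30 → 11 bp
  31–59 → 29 bp
  60–158 → 99 bp
  159–165 → 7 bp
  166–216 → 51 bp
  217–224 then 1–19 → 8 + 19 = 27 bp
Sorted largest to smallest: 99, 51, 29, 27, 11, 7 bp.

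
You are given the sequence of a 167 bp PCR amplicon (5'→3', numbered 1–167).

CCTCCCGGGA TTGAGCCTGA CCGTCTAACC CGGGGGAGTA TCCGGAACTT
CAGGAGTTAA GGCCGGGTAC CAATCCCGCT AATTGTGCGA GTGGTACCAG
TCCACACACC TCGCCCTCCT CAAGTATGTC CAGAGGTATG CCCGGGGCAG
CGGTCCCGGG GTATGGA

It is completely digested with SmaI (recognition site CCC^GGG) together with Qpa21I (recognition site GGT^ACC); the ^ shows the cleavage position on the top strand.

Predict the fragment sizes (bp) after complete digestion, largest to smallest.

SmaI sites (CCCGGG) start at positions 4, 29, 141, 155.
SmaI cuts after base 3 of each site, so after positions 6, 31, 143, 157.
Qpa21I sites (GGTACC) start at positions 66, 93.
Qpa21I cuts after base 3 of each site, so after positions 68, 95.
Combined cut positions: 6, 31, 68, 95, 143, 157.
Linear molecule, 6 cuts → 7 fragments:
  1–6 → 6 bp
  7–31 → 25 bp
  32–68 → 37 bp
  69–95 → 27 bp
  96–143 → 48 bp
  144–157 → 14 bp
  158–167 → 10 bp
Sorted largest to smallest: 48, 37, 27, 25, 14, 10, 6 bp.

48, 37, 27, 25, 14, 10, 6 bp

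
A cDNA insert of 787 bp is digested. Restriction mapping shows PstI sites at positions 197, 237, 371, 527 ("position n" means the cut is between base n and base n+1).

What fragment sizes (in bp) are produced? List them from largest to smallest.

260, 197, 156, 134, 40 bp

Linear molecule, 4 cuts → 5 fragments:
  197 − 0 = 197 bp
  237 − 197 = 40 bp
  371 − 237 = 134 bp
  527 − 371 = 156 bp
  787 − 527 = 260 bp
Sorted largest to smallest: 260, 197, 156, 134, 40 bp.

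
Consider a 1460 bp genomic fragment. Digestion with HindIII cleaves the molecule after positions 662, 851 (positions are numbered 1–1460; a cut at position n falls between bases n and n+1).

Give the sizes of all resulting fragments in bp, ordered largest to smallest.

Linear molecule, 2 cuts → 3 fragments:
  662 − 0 = 662 bp
  851 − 662 = 189 bp
  1460 − 851 = 609 bp
Sorted largest to smallest: 662, 609, 189 bp.

662, 609, 189 bp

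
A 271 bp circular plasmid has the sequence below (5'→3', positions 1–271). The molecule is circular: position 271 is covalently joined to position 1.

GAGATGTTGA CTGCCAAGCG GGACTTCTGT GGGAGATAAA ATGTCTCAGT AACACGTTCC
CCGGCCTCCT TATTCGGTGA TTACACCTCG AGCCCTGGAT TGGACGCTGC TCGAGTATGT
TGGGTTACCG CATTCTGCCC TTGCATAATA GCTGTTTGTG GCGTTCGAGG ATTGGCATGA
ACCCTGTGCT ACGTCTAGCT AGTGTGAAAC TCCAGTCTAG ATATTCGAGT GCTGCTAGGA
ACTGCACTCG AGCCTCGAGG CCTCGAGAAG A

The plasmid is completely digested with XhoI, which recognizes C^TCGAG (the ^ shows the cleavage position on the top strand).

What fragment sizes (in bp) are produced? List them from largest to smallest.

137, 96, 23, 8, 7 bp

XhoI sites (CTCGAG) start at positions 87, 110, 247, 254, 262.
XhoI cuts after the first base of each site, so after positions 87, 110, 247, 254, 262.
Circular molecule, 5 cuts → 5 fragments:
  88–110 → 23 bp
  111–247 → 137 bp
  248–254 → 7 bp
  255–262 → 8 bp
  263–271 then 1–87 → 9 + 87 = 96 bp
Sorted largest to smallest: 137, 96, 23, 8, 7 bp.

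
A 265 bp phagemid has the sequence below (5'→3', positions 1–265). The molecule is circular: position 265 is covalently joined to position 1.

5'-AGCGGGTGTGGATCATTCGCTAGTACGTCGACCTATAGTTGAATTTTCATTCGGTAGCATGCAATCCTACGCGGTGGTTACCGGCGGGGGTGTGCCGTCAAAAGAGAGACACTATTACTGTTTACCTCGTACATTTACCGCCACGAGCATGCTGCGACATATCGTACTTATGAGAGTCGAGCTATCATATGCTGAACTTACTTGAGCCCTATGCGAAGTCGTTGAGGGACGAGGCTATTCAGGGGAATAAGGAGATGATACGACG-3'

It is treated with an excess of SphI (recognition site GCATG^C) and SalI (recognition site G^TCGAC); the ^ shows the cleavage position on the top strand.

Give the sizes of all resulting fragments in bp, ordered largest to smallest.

141, 90, 34 bp

SphI sites (GCATGC) start at positions 57, 147.
SphI cuts after base 5 of each site (before the last base), so after positions 61, 151.
The SalI site (GTCGAC) starts at position 27.
SalI cuts after the first base of each site, so after position 27.
Combined cut positions: 27, 61, 151.
Circular molecule, 3 cuts → 3 fragments:
  28–61 → 34 bp
  62–151 → 90 bp
  152–265 then 1–27 → 114 + 27 = 141 bp
Sorted largest to smallest: 141, 90, 34 bp.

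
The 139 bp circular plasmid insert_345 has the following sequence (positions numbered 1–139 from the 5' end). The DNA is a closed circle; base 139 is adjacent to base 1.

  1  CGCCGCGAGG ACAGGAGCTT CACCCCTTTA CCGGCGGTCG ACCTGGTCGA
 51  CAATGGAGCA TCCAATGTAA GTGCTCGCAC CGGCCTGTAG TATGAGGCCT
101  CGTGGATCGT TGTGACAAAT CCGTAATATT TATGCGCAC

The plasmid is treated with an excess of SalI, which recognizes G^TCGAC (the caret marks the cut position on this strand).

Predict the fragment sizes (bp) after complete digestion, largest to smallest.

SalI sites (GTCGAC) start at positions 37, 46.
SalI cuts after the first base of each site, so after positions 37, 46.
Circular molecule, 2 cuts → 2 fragments:
  38–46 → 9 bp
  47–139 then 1–37 → 93 + 37 = 130 bp
Sorted largest to smallest: 130, 9 bp.

130, 9 bp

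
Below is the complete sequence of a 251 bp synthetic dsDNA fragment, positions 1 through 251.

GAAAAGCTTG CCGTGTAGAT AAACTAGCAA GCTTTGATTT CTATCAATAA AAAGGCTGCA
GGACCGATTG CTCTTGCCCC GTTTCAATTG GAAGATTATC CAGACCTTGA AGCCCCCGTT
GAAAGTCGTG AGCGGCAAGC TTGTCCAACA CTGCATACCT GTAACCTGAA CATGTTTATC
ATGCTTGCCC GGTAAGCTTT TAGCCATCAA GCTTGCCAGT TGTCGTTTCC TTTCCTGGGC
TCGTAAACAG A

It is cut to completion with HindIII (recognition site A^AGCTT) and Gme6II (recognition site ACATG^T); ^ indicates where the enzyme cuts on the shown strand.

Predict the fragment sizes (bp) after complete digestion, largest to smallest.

HindIII sites (AAGCTT) start at positions 4, 29, 137, 194, 209.
HindIII cuts after the first base of each site, so after positions 4, 29, 137, 194, 209.
The Gme6II site (ACATGT) starts at position 170.
Gme6II cuts after base 5 of each site (before the last base), so after position 174.
Combined cut positions: 4, 29, 137, 174, 194, 209.
Linear molecule, 6 cuts → 7 fragments:
  1–4 → 4 bp
  5–29 → 25 bp
  30–137 → 108 bp
  138–174 → 37 bp
  175–194 → 20 bp
  195–209 → 15 bp
  210–251 → 42 bp
Sorted largest to smallest: 108, 42, 37, 25, 20, 15, 4 bp.

108, 42, 37, 25, 20, 15, 4 bp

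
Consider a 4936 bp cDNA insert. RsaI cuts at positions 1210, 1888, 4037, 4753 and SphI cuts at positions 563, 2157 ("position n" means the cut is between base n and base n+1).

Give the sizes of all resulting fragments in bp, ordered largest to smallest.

Combined cut positions (sorted): 563, 1210, 1888, 2157, 4037, 4753.
Linear molecule, 6 cuts → 7 fragments:
  563 − 0 = 563 bp
  1210 − 563 = 647 bp
  1888 − 1210 = 678 bp
  2157 − 1888 = 269 bp
  4037 − 2157 = 1880 bp
  4753 − 4037 = 716 bp
  4936 − 4753 = 183 bp
Sorted largest to smallest: 1880, 716, 678, 647, 563, 269, 183 bp.

1880, 716, 678, 647, 563, 269, 183 bp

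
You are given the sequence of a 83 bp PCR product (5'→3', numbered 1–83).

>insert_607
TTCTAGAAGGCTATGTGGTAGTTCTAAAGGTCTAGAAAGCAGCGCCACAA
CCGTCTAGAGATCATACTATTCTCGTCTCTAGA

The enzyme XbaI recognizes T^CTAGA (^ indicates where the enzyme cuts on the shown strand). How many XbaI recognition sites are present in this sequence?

TCTAGA occurs starting at positions 2, 31, 54, 78.
XbaI cuts at 4 sites.

4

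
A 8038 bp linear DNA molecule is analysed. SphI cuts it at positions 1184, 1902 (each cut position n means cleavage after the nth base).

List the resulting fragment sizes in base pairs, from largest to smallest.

6136, 1184, 718 bp

Linear molecule, 2 cuts → 3 fragments:
  1184 − 0 = 1184 bp
  1902 − 1184 = 718 bp
  8038 − 1902 = 6136 bp
Sorted largest to smallest: 6136, 1184, 718 bp.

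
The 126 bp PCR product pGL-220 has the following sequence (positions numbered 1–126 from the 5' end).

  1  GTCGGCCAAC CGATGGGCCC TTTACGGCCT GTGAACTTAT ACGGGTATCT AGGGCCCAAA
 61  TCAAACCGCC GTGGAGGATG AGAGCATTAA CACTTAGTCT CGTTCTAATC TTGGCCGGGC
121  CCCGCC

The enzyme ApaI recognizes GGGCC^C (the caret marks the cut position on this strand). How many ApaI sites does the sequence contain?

GGGCCC occurs starting at positions 15, 52, 117.
ApaI cuts at 3 sites.

3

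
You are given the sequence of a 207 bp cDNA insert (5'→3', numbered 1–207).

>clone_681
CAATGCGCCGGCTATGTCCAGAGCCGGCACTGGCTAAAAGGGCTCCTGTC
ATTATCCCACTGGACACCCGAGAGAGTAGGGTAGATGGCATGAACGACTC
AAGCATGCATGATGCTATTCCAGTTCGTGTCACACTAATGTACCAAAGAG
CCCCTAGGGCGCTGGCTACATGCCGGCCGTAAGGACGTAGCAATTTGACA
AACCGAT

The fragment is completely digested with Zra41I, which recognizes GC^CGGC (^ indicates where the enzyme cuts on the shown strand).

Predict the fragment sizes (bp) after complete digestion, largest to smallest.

Zra41I sites (GCCGGC) start at positions 7, 23, 172.
Zra41I cuts after base 2 of each site, so after positions 8, 24, 173.
Linear molecule, 3 cuts → 4 fragments:
  1–8 → 8 bp
  9–24 → 16 bp
  25–173 → 149 bp
  174–207 → 34 bp
Sorted largest to smallest: 149, 34, 16, 8 bp.

149, 34, 16, 8 bp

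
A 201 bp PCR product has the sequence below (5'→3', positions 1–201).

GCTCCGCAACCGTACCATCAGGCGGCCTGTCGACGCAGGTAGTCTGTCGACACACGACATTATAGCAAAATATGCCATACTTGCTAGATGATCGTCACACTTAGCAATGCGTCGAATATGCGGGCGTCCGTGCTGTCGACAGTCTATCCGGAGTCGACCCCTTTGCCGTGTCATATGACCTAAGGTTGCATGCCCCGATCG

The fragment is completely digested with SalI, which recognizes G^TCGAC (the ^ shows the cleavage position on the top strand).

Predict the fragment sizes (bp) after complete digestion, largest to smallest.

89, 48, 29, 18, 17 bp

SalI sites (GTCGAC) start at positions 29, 46, 135, 153.
SalI cuts after the first base of each site, so after positions 29, 46, 135, 153.
Linear molecule, 4 cuts → 5 fragments:
  1–29 → 29 bp
  30–46 → 17 bp
  47–135 → 89 bp
  136–153 → 18 bp
  154–201 → 48 bp
Sorted largest to smallest: 89, 48, 29, 18, 17 bp.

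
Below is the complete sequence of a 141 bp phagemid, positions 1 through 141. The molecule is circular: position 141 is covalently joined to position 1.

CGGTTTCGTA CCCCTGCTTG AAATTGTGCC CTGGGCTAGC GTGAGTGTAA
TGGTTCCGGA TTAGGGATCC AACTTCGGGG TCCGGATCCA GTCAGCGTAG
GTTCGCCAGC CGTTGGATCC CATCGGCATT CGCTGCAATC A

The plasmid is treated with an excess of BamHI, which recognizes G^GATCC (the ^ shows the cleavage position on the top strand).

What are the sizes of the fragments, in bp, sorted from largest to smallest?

91, 31, 19 bp

BamHI sites (GGATCC) start at positions 65, 84, 115.
BamHI cuts after the first base of each site, so after positions 65, 84, 115.
Circular molecule, 3 cuts → 3 fragments:
  66–84 → 19 bp
  85–115 → 31 bp
  116–141 then 1–65 → 26 + 65 = 91 bp
Sorted largest to smallest: 91, 31, 19 bp.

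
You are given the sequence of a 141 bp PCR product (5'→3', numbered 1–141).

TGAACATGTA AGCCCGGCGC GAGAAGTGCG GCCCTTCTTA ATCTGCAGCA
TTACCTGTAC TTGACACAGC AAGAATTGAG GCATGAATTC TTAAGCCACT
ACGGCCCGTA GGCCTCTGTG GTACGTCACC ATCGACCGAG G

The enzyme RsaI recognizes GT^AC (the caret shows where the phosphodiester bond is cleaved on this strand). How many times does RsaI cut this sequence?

2

GTAC occurs starting at positions 57, 121.
RsaI cuts at 2 sites.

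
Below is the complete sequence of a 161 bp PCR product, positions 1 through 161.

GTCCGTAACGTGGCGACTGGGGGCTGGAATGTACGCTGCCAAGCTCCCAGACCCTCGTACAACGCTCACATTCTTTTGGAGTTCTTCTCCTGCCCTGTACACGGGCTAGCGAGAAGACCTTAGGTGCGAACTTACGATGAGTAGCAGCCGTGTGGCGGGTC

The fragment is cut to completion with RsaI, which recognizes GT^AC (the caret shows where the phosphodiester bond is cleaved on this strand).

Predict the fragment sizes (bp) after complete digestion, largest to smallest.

RsaI sites (GTAC) start at positions 31, 57, 97.
RsaI cuts after base 2 of each site, so after positions 32, 58, 98.
Linear molecule, 3 cuts → 4 fragments:
  1–32 → 32 bp
  33–58 → 26 bp
  59–98 → 40 bp
  99–161 → 63 bp
Sorted largest to smallest: 63, 40, 32, 26 bp.

63, 40, 32, 26 bp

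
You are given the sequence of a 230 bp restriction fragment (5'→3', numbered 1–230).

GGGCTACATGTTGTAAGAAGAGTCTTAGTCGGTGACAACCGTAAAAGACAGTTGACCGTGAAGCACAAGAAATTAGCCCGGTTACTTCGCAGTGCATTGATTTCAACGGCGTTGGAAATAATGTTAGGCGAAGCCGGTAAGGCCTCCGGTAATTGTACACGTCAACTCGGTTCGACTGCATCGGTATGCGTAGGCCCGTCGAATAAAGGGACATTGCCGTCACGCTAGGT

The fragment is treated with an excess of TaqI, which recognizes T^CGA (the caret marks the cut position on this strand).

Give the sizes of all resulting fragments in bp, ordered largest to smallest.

TaqI sites (TCGA) start at positions 172, 199.
TaqI cuts after the first base of each site, so after positions 172, 199.
Linear molecule, 2 cuts → 3 fragments:
  1–172 → 172 bp
  173–199 → 27 bp
  200–230 → 31 bp
Sorted largest to smallest: 172, 31, 27 bp.

172, 31, 27 bp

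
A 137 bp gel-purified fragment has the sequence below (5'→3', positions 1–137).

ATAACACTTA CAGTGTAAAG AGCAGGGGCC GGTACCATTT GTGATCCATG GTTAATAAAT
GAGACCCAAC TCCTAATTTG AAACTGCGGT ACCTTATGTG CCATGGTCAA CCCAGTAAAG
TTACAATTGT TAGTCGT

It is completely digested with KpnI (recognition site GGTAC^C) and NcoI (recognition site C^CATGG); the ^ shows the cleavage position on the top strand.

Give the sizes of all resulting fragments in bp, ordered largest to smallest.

KpnI sites (GGTACC) start at positions 31, 88.
KpnI cuts after base 5 of each site (before the last base), so after positions 35, 92.
NcoI sites (CCATGG) start at positions 46, 101.
NcoI cuts after the first base of each site, so after positions 46, 101.
Combined cut positions: 35, 46, 92, 101.
Linear molecule, 4 cuts → 5 fragments:
  1–35 → 35 bp
  36–46 → 11 bp
  47–92 → 46 bp
  93–101 → 9 bp
  102–137 → 36 bp
Sorted largest to smallest: 46, 36, 35, 11, 9 bp.

46, 36, 35, 11, 9 bp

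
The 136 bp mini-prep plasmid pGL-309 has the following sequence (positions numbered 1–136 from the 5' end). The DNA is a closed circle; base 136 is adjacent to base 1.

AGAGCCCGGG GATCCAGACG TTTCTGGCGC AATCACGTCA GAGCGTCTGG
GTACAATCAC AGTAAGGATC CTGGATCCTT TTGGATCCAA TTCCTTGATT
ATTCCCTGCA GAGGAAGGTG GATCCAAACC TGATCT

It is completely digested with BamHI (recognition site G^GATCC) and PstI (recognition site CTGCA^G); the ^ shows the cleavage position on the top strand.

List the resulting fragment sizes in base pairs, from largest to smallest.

BamHI sites (GGATCC) start at positions 10, 66, 73, 83, 120.
BamHI cuts after the first base of each site, so after positions 10, 66, 73, 83, 120.
The PstI site (CTGCAG) starts at position 106.
PstI cuts after base 5 of each site (before the last base), so after position 110.
Combined cut positions: 10, 66, 73, 83, 110, 120.
Circular molecule, 6 cuts → 6 fragments:
  11–66 → 56 bp
  67–73 → 7 bp
  74–83 → 10 bp
  84–110 → 27 bp
  111–120 → 10 bp
  121–136 then 1–10 → 16 + 10 = 26 bp
Sorted largest to smallest: 56, 27, 26, 10, 10, 7 bp.

56, 27, 26, 10, 10, 7 bp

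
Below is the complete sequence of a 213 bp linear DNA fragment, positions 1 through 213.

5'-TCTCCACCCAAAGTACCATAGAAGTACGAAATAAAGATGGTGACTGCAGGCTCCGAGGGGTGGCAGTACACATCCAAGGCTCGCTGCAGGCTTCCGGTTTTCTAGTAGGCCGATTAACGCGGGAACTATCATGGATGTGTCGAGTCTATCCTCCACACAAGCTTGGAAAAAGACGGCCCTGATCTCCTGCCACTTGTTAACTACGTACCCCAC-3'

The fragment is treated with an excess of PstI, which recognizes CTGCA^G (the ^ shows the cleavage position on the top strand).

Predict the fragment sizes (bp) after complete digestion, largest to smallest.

PstI sites (CTGCAG) start at positions 44, 84.
PstI cuts after base 5 of each site (before the last base), so after positions 48, 88.
Linear molecule, 2 cuts → 3 fragments:
  1–48 → 48 bp
  49–88 → 40 bp
  89–213 → 125 bp
Sorted largest to smallest: 125, 48, 40 bp.

125, 48, 40 bp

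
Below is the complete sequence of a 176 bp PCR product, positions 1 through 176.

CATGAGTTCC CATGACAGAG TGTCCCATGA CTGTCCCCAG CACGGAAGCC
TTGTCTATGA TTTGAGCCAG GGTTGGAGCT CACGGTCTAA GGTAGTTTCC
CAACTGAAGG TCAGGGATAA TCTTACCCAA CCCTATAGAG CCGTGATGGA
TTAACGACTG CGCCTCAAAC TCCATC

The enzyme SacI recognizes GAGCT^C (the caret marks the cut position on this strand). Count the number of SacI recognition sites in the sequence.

GAGCTC occurs starting at position 76.
SacI cuts at 1 site.

1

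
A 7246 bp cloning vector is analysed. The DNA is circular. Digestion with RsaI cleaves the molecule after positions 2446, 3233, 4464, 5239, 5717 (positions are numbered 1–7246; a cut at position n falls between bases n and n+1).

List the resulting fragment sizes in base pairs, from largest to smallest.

3975, 1231, 787, 775, 478 bp

Circular molecule, 5 cuts → 5 fragments:
  3233 − 2446 = 787 bp
  4464 − 3233 = 1231 bp
  5239 − 4464 = 775 bp
  5717 − 5239 = 478 bp
  wrap: 7246 − 5717 + 2446 = 3975 bp
Sorted largest to smallest: 3975, 1231, 787, 775, 478 bp.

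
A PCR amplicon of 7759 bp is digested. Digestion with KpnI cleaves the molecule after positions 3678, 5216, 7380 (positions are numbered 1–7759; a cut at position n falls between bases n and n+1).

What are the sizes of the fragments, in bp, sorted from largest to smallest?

Linear molecule, 3 cuts → 4 fragments:
  3678 − 0 = 3678 bp
  5216 − 3678 = 1538 bp
  7380 − 5216 = 2164 bp
  7759 − 7380 = 379 bp
Sorted largest to smallest: 3678, 2164, 1538, 379 bp.

3678, 2164, 1538, 379 bp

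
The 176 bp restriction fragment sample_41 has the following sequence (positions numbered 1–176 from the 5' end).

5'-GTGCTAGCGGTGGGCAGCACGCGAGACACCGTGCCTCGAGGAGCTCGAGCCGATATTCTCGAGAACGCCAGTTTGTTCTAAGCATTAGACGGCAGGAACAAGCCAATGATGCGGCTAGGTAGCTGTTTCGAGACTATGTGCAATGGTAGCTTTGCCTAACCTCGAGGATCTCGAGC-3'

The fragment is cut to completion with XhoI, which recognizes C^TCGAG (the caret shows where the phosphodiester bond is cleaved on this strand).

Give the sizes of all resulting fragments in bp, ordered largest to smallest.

103, 35, 14, 9, 9, 6 bp

XhoI sites (CTCGAG) start at positions 35, 44, 58, 161, 170.
XhoI cuts after the first base of each site, so after positions 35, 44, 58, 161, 170.
Linear molecule, 5 cuts → 6 fragments:
  1–35 → 35 bp
  36–44 → 9 bp
  45–58 → 14 bp
  59–161 → 103 bp
  162–170 → 9 bp
  171–176 → 6 bp
Sorted largest to smallest: 103, 35, 14, 9, 9, 6 bp.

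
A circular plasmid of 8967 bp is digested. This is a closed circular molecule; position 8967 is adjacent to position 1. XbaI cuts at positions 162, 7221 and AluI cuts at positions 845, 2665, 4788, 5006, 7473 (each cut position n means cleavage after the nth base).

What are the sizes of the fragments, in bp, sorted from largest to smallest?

2215, 2123, 1820, 1656, 683, 252, 218 bp

Combined cut positions (sorted): 162, 845, 2665, 4788, 5006, 7221, 7473.
Circular molecule, 7 cuts → 7 fragments:
  845 − 162 = 683 bp
  2665 − 845 = 1820 bp
  4788 − 2665 = 2123 bp
  5006 − 4788 = 218 bp
  7221 − 5006 = 2215 bp
  7473 − 7221 = 252 bp
  wrap: 8967 − 7473 + 162 = 1656 bp
Sorted largest to smallest: 2215, 2123, 1820, 1656, 683, 252, 218 bp.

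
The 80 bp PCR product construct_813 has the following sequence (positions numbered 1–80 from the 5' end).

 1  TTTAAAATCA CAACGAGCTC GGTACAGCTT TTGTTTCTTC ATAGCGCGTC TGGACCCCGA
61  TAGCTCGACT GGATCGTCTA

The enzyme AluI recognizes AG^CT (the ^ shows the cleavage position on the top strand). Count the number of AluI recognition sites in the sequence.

AGCT occurs starting at positions 16, 26, 62.
AluI cuts at 3 sites.

3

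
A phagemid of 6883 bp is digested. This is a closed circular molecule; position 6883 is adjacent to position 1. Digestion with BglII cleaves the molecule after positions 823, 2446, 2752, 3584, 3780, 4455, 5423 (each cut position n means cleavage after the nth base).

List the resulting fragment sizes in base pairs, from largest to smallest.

2283, 1623, 968, 832, 675, 306, 196 bp

Circular molecule, 7 cuts → 7 fragments:
  2446 − 823 = 1623 bp
  2752 − 2446 = 306 bp
  3584 − 2752 = 832 bp
  3780 − 3584 = 196 bp
  4455 − 3780 = 675 bp
  5423 − 4455 = 968 bp
  wrap: 6883 − 5423 + 823 = 2283 bp
Sorted largest to smallest: 2283, 1623, 968, 832, 675, 306, 196 bp.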